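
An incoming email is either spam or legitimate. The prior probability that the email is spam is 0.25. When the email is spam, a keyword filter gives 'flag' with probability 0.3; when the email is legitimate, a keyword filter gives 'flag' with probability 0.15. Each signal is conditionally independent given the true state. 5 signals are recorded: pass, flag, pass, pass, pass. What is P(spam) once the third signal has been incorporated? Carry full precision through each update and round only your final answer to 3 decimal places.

After 'pass': P(spam) = 0.7·0.2500 / (0.7·0.2500 + 0.85·0.7500) ≈ 0.2154
After 'flag': P(spam) = 0.3·0.2154 / (0.3·0.2154 + 0.15·0.7846) ≈ 0.3544
After 'pass': P(spam) = 0.7·0.3544 / (0.7·0.3544 + 0.85·0.6456) ≈ 0.3114

0.311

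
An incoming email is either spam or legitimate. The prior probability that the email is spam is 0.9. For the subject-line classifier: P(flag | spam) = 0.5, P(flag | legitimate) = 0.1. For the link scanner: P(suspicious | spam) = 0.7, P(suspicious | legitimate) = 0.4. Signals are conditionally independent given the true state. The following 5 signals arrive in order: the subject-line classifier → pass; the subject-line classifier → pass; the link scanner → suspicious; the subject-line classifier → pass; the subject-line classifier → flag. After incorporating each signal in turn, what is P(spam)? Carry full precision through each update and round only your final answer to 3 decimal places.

After the subject-line classifier='pass': P(spam) = 0.5·0.9000 / (0.5·0.9000 + 0.9·0.1000) ≈ 0.8333
After the subject-line classifier='pass': P(spam) = 0.5·0.8333 / (0.5·0.8333 + 0.9·0.1667) ≈ 0.7353
After the link scanner='suspicious': P(spam) = 0.7·0.7353 / (0.7·0.7353 + 0.4·0.2647) ≈ 0.8294
After the subject-line classifier='pass': P(spam) = 0.5·0.8294 / (0.5·0.8294 + 0.9·0.1706) ≈ 0.7298
After the subject-line classifier='flag': P(spam) = 0.5·0.7298 / (0.5·0.7298 + 0.1·0.2702) ≈ 0.9310

0.931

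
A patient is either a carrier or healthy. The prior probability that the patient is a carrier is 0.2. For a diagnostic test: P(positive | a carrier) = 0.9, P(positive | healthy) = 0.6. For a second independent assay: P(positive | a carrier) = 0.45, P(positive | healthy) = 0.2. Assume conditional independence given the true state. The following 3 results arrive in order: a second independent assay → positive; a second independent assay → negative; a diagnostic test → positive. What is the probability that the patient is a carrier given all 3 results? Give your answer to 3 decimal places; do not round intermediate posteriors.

0.367

After a second independent assay='positive': P(carrier) = 0.45·0.2000 / (0.45·0.2000 + 0.2·0.8000) ≈ 0.3600
After a second independent assay='negative': P(carrier) = 0.55·0.3600 / (0.55·0.3600 + 0.8·0.6400) ≈ 0.2789
After a diagnostic test='positive': P(carrier) = 0.9·0.2789 / (0.9·0.2789 + 0.6·0.7211) ≈ 0.3671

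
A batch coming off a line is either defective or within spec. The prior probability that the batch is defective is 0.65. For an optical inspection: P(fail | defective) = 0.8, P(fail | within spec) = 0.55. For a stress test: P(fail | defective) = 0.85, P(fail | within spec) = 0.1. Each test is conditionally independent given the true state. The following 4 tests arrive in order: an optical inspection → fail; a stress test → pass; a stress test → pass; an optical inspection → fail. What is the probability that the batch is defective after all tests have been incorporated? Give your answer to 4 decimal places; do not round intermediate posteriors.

After an optical inspection='fail': P(defective) = 0.8·0.6500 / (0.8·0.6500 + 0.55·0.3500) ≈ 0.7298
After a stress test='pass': P(defective) = 0.15·0.7298 / (0.15·0.7298 + 0.9·0.2702) ≈ 0.3104
After a stress test='pass': P(defective) = 0.15·0.3104 / (0.15·0.3104 + 0.9·0.6896) ≈ 0.0698
After an optical inspection='fail': P(defective) = 0.8·0.0698 / (0.8·0.0698 + 0.55·0.9302) ≈ 0.0984

0.0984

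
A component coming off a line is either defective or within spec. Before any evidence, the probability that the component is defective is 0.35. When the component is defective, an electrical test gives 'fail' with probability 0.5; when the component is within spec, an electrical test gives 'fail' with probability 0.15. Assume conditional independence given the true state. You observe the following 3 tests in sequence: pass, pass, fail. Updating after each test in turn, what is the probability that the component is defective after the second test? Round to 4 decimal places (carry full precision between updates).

Each posterior becomes the prior for the next update.
After 'pass': P(defective) = 0.5·0.3500 / (0.5·0.3500 + 0.85·0.6500) ≈ 0.2405
After 'pass': P(defective) = 0.5·0.2405 / (0.5·0.2405 + 0.85·0.7595) ≈ 0.1571

0.1571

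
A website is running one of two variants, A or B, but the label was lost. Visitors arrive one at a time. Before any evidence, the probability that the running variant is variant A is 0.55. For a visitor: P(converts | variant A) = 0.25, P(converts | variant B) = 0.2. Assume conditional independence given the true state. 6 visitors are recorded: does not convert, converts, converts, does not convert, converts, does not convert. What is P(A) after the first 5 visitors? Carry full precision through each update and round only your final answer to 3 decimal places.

After 'does not convert': P(A) = 0.75·0.5500 / (0.75·0.5500 + 0.8·0.4500) ≈ 0.5340
After 'converts': P(A) = 0.25·0.5340 / (0.25·0.5340 + 0.2·0.4660) ≈ 0.5889
After 'converts': P(A) = 0.25·0.5889 / (0.25·0.5889 + 0.2·0.4111) ≈ 0.6416
After 'does not convert': P(A) = 0.75·0.6416 / (0.75·0.6416 + 0.8·0.3584) ≈ 0.6267
After 'converts': P(A) = 0.25·0.6267 / (0.25·0.6267 + 0.2·0.3733) ≈ 0.6772

0.677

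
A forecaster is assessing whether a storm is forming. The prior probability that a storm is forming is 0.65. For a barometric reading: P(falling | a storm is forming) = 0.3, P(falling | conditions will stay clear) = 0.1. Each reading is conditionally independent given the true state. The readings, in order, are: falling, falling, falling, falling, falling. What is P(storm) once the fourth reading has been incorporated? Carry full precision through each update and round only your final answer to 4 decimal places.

0.9934

Each posterior becomes the prior for the next update.
After 'falling': P(storm) = 0.3·0.6500 / (0.3·0.6500 + 0.1·0.3500) ≈ 0.8478
After 'falling': P(storm) = 0.3·0.8478 / (0.3·0.8478 + 0.1·0.1522) ≈ 0.9435
After 'falling': P(storm) = 0.3·0.9435 / (0.3·0.9435 + 0.1·0.0565) ≈ 0.9804
After 'falling': P(storm) = 0.3·0.9804 / (0.3·0.9804 + 0.1·0.0196) ≈ 0.9934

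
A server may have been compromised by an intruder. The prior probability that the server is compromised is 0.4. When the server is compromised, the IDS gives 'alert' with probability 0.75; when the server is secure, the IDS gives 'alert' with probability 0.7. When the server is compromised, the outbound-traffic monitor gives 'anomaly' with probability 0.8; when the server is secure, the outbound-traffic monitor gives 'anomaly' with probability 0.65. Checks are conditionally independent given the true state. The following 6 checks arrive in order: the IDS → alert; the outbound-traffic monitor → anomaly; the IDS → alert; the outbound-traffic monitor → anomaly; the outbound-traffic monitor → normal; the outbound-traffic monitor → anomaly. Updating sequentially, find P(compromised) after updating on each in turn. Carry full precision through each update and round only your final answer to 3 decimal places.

0.449

After the IDS='alert': P(compromised) = 0.75·0.4000 / (0.75·0.4000 + 0.7·0.6000) ≈ 0.4167
After the outbound-traffic monitor='anomaly': P(compromised) = 0.8·0.4167 / (0.8·0.4167 + 0.65·0.5833) ≈ 0.4678
After the IDS='alert': P(compromised) = 0.75·0.4678 / (0.75·0.4678 + 0.7·0.5322) ≈ 0.4850
After the outbound-traffic monitor='anomaly': P(compromised) = 0.8·0.4850 / (0.8·0.4850 + 0.65·0.5150) ≈ 0.5369
After the outbound-traffic monitor='normal': P(compromised) = 0.2·0.5369 / (0.2·0.5369 + 0.35·0.4631) ≈ 0.3985
After the outbound-traffic monitor='anomaly': P(compromised) = 0.8·0.3985 / (0.8·0.3985 + 0.65·0.6015) ≈ 0.4491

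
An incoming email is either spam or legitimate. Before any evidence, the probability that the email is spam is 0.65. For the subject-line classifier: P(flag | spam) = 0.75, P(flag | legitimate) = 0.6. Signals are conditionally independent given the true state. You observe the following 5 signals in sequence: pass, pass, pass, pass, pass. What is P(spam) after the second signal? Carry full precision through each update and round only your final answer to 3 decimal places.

0.420

After 'pass': P(spam) = 0.25·0.6500 / (0.25·0.6500 + 0.4·0.3500) ≈ 0.5372
After 'pass': P(spam) = 0.25·0.5372 / (0.25·0.5372 + 0.4·0.4628) ≈ 0.4204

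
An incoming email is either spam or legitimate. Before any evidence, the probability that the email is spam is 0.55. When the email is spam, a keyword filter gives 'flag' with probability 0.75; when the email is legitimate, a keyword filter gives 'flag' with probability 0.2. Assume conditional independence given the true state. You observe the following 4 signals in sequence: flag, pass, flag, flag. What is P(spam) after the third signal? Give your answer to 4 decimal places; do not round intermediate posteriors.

0.8430

After 'flag': P(spam) = 0.75·0.5500 / (0.75·0.5500 + 0.2·0.4500) ≈ 0.8209
After 'pass': P(spam) = 0.25·0.8209 / (0.25·0.8209 + 0.8·0.1791) ≈ 0.5889
After 'flag': P(spam) = 0.75·0.5889 / (0.75·0.5889 + 0.2·0.4111) ≈ 0.8430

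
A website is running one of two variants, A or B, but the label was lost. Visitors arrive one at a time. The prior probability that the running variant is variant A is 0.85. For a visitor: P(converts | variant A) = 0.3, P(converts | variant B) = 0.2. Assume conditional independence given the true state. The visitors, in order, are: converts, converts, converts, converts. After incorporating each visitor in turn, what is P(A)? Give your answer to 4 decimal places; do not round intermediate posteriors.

After 'converts': P(A) = 0.3·0.8500 / (0.3·0.8500 + 0.2·0.1500) ≈ 0.8947
After 'converts': P(A) = 0.3·0.8947 / (0.3·0.8947 + 0.2·0.1053) ≈ 0.9273
After 'converts': P(A) = 0.3·0.9273 / (0.3·0.9273 + 0.2·0.0727) ≈ 0.9503
After 'converts': P(A) = 0.3·0.9503 / (0.3·0.9503 + 0.2·0.0497) ≈ 0.9663

0.9663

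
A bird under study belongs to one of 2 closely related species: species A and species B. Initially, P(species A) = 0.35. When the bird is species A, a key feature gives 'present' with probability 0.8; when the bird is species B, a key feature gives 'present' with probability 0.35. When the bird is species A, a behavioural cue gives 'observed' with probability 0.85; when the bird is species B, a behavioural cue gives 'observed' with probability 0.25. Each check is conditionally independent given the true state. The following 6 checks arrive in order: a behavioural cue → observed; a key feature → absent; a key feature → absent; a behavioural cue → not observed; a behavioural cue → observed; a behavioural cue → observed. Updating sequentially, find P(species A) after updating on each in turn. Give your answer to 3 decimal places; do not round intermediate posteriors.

0.286

Apply Bayes' rule sequentially, carrying P(species A) forward.
After a behavioural cue='observed': P(species A) = 0.85·0.3500 / (0.85·0.3500 + 0.25·0.6500) ≈ 0.6467
After a key feature='absent': P(species A) = 0.2·0.6467 / (0.2·0.6467 + 0.65·0.3533) ≈ 0.3603
After a key feature='absent': P(species A) = 0.2·0.3603 / (0.2·0.3603 + 0.65·0.6397) ≈ 0.1477
After a behavioural cue='not observed': P(species A) = 0.15·0.1477 / (0.15·0.1477 + 0.75·0.8523) ≈ 0.0335
After a behavioural cue='observed': P(species A) = 0.85·0.0335 / (0.85·0.0335 + 0.25·0.9665) ≈ 0.1054
After a behavioural cue='observed': P(species A) = 0.85·0.1054 / (0.85·0.1054 + 0.25·0.8946) ≈ 0.2861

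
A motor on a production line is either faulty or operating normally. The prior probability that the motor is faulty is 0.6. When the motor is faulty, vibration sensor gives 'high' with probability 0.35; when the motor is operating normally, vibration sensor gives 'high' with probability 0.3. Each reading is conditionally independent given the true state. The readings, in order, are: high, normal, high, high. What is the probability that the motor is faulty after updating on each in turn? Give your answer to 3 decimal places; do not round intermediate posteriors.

0.689

After 'high': P(faulty) = 0.35·0.6000 / (0.35·0.6000 + 0.3·0.4000) ≈ 0.6364
After 'normal': P(faulty) = 0.65·0.6364 / (0.65·0.6364 + 0.7·0.3636) ≈ 0.6190
After 'high': P(faulty) = 0.35·0.6190 / (0.35·0.6190 + 0.3·0.3810) ≈ 0.6547
After 'high': P(faulty) = 0.35·0.6547 / (0.35·0.6547 + 0.3·0.3453) ≈ 0.6886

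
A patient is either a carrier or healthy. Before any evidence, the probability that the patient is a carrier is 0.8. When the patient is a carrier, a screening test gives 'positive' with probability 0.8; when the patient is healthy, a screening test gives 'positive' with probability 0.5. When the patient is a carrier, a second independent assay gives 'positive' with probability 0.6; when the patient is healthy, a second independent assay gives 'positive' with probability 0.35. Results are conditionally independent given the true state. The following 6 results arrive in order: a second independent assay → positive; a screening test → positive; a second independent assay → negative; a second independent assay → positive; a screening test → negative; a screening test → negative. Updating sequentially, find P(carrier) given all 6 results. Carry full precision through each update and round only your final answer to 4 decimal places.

0.6494

After a second independent assay='positive': P(carrier) = 0.6·0.8000 / (0.6·0.8000 + 0.35·0.2000) ≈ 0.8727
After a screening test='positive': P(carrier) = 0.8·0.8727 / (0.8·0.8727 + 0.5·0.1273) ≈ 0.9165
After a second independent assay='negative': P(carrier) = 0.4·0.9165 / (0.4·0.9165 + 0.65·0.0835) ≈ 0.8710
After a second independent assay='positive': P(carrier) = 0.6·0.8710 / (0.6·0.8710 + 0.35·0.1290) ≈ 0.9205
After a screening test='negative': P(carrier) = 0.2·0.9205 / (0.2·0.9205 + 0.5·0.0795) ≈ 0.8224
After a screening test='negative': P(carrier) = 0.2·0.8224 / (0.2·0.8224 + 0.5·0.1776) ≈ 0.6494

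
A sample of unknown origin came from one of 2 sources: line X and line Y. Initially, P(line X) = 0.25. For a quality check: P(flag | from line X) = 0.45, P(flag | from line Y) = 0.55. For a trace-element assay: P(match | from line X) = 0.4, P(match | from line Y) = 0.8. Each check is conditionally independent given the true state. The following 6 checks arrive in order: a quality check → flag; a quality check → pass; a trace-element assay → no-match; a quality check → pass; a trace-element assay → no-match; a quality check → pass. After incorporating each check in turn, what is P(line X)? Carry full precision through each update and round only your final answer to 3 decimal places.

0.818

After a quality check='flag': P(line X) = 0.45·0.2500 / (0.45·0.2500 + 0.55·0.7500) ≈ 0.2143
After a quality check='pass': P(line X) = 0.55·0.2143 / (0.55·0.2143 + 0.45·0.7857) ≈ 0.2500
After a trace-element assay='no-match': P(line X) = 0.6·0.2500 / (0.6·0.2500 + 0.2·0.7500) ≈ 0.5000
After a quality check='pass': P(line X) = 0.55·0.5000 / (0.55·0.5000 + 0.45·0.5000) ≈ 0.5500
After a trace-element assay='no-match': P(line X) = 0.6·0.5500 / (0.6·0.5500 + 0.2·0.4500) ≈ 0.7857
After a quality check='pass': P(line X) = 0.55·0.7857 / (0.55·0.7857 + 0.45·0.2143) ≈ 0.8176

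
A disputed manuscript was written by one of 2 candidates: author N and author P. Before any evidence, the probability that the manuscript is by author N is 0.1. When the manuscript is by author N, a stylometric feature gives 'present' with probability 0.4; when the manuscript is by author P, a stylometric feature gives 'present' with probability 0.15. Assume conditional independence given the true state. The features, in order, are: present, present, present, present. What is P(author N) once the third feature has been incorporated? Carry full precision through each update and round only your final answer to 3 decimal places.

After 'present': P(author N) = 0.4·0.1000 / (0.4·0.1000 + 0.15·0.9000) ≈ 0.2286
After 'present': P(author N) = 0.4·0.2286 / (0.4·0.2286 + 0.15·0.7714) ≈ 0.4414
After 'present': P(author N) = 0.4·0.4414 / (0.4·0.4414 + 0.15·0.5586) ≈ 0.6781

0.678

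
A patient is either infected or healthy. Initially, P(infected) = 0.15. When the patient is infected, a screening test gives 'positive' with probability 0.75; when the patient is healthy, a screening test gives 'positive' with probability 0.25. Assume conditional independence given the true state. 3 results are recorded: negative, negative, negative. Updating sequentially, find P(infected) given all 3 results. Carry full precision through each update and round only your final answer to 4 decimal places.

After 'negative': P(infected) = 0.25·0.1500 / (0.25·0.1500 + 0.75·0.8500) ≈ 0.0556
After 'negative': P(infected) = 0.25·0.0556 / (0.25·0.0556 + 0.75·0.9444) ≈ 0.0192
After 'negative': P(infected) = 0.25·0.0192 / (0.25·0.0192 + 0.75·0.9808) ≈ 0.0065

0.0065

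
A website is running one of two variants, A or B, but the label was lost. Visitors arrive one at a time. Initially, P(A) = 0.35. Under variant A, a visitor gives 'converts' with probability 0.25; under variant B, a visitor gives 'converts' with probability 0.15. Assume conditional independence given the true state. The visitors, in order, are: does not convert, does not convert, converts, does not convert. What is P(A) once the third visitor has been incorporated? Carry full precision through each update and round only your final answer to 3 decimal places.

Each posterior becomes the prior for the next update.
After 'does not convert': P(A) = 0.75·0.3500 / (0.75·0.3500 + 0.85·0.6500) ≈ 0.3221
After 'does not convert': P(A) = 0.75·0.3221 / (0.75·0.3221 + 0.85·0.6779) ≈ 0.2954
After 'converts': P(A) = 0.25·0.2954 / (0.25·0.2954 + 0.15·0.7046) ≈ 0.4113

0.411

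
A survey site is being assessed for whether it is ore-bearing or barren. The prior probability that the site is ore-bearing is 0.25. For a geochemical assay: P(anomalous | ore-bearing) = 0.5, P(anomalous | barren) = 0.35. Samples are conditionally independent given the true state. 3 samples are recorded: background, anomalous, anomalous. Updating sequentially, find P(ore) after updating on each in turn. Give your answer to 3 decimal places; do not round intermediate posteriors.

0.344

After 'background': P(ore) = 0.5·0.2500 / (0.5·0.2500 + 0.65·0.7500) ≈ 0.2041
After 'anomalous': P(ore) = 0.5·0.2041 / (0.5·0.2041 + 0.35·0.7959) ≈ 0.2681
After 'anomalous': P(ore) = 0.5·0.2681 / (0.5·0.2681 + 0.35·0.7319) ≈ 0.3435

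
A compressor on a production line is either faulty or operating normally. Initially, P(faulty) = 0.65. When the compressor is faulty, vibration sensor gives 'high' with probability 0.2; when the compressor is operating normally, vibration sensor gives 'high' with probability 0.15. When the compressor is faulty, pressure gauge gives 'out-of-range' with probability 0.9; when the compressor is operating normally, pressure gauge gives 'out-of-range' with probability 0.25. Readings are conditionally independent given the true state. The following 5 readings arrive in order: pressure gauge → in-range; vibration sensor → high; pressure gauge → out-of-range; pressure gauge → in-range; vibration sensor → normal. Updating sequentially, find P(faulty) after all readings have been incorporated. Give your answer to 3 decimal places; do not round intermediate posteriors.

After pressure gauge='in-range': P(faulty) = 0.1·0.6500 / (0.1·0.6500 + 0.75·0.3500) ≈ 0.1985
After vibration sensor='high': P(faulty) = 0.2·0.1985 / (0.2·0.1985 + 0.15·0.8015) ≈ 0.2482
After pressure gauge='out-of-range': P(faulty) = 0.9·0.2482 / (0.9·0.2482 + 0.25·0.7518) ≈ 0.5431
After pressure gauge='in-range': P(faulty) = 0.1·0.5431 / (0.1·0.5431 + 0.75·0.4569) ≈ 0.1368
After vibration sensor='normal': P(faulty) = 0.8·0.1368 / (0.8·0.1368 + 0.85·0.8632) ≈ 0.1298

0.130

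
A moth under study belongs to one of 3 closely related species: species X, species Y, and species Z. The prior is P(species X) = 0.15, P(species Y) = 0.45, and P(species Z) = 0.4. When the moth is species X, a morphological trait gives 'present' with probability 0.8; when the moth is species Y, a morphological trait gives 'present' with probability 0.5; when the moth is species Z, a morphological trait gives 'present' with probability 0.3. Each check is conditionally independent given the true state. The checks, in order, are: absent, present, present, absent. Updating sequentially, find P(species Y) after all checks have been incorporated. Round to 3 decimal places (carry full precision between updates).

Each posterior becomes the prior for the next update.
After 'absent': normaliser = 0.2·0.1500 + 0.5·0.4500 + 0.7·0.4000; P(species X) ≈ 0.0561, P(species Y) ≈ 0.4206, P(species Z) ≈ 0.5234
After 'present': normaliser = 0.8·0.0561 + 0.5·0.4206 + 0.3·0.5234; P(species X) ≈ 0.1088, P(species Y) ≈ 0.5102, P(species Z) ≈ 0.3810
After 'present': normaliser = 0.8·0.1088 + 0.5·0.5102 + 0.3·0.3810; P(species X) ≈ 0.1908, P(species Y) ≈ 0.5589, P(species Z) ≈ 0.2504
After 'absent': normaliser = 0.2·0.1908 + 0.5·0.5589 + 0.7·0.2504; P(species X) ≈ 0.0774, P(species Y) ≈ 0.5670, P(species Z) ≈ 0.3556

0.567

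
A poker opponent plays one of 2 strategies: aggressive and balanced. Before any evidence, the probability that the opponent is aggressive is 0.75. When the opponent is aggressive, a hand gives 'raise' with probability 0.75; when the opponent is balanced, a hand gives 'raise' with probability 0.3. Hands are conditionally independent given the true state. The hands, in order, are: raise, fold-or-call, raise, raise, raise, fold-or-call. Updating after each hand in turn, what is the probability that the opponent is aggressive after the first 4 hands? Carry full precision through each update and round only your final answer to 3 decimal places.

After 'raise': P(aggressive) = 0.75·0.7500 / (0.75·0.7500 + 0.3·0.2500) ≈ 0.8824
After 'fold-or-call': P(aggressive) = 0.25·0.8824 / (0.25·0.8824 + 0.7·0.1176) ≈ 0.7282
After 'raise': P(aggressive) = 0.75·0.7282 / (0.75·0.7282 + 0.3·0.2718) ≈ 0.8701
After 'raise': P(aggressive) = 0.75·0.8701 / (0.75·0.8701 + 0.3·0.1299) ≈ 0.9436

0.944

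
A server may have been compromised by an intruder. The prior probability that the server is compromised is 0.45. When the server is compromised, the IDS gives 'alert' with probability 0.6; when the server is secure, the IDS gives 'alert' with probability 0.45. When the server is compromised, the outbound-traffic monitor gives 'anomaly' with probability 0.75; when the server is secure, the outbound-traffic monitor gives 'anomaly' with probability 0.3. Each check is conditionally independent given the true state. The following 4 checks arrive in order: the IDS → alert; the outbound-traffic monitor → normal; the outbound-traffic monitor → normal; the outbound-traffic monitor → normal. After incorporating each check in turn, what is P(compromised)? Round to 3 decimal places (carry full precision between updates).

Each posterior becomes the prior for the next update.
After the IDS='alert': P(compromised) = 0.6·0.4500 / (0.6·0.4500 + 0.45·0.5500) ≈ 0.5217
After the outbound-traffic monitor='normal': P(compromised) = 0.25·0.5217 / (0.25·0.5217 + 0.7·0.4783) ≈ 0.2804
After the outbound-traffic monitor='normal': P(compromised) = 0.25·0.2804 / (0.25·0.2804 + 0.7·0.7196) ≈ 0.1221
After the outbound-traffic monitor='normal': P(compromised) = 0.25·0.1221 / (0.25·0.1221 + 0.7·0.8779) ≈ 0.0473

0.047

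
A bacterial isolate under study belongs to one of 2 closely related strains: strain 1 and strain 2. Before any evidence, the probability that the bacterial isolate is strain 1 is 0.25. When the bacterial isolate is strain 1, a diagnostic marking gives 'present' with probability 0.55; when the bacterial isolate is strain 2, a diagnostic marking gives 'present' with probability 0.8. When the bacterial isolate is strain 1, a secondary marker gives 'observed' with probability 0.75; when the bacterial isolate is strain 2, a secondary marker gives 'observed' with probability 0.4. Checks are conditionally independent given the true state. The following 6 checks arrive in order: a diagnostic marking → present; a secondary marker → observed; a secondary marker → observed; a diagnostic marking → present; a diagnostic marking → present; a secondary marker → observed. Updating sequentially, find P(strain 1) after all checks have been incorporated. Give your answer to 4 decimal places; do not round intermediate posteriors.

After a diagnostic marking='present': P(strain 1) = 0.55·0.2500 / (0.55·0.2500 + 0.8·0.7500) ≈ 0.1864
After a secondary marker='observed': P(strain 1) = 0.75·0.1864 / (0.75·0.1864 + 0.4·0.8136) ≈ 0.3005
After a secondary marker='observed': P(strain 1) = 0.75·0.3005 / (0.75·0.3005 + 0.4·0.6995) ≈ 0.4462
After a diagnostic marking='present': P(strain 1) = 0.55·0.4462 / (0.55·0.4462 + 0.8·0.5538) ≈ 0.3565
After a diagnostic marking='present': P(strain 1) = 0.55·0.3565 / (0.55·0.3565 + 0.8·0.6435) ≈ 0.2758
After a secondary marker='observed': P(strain 1) = 0.75·0.2758 / (0.75·0.2758 + 0.4·0.7242) ≈ 0.4166

0.4166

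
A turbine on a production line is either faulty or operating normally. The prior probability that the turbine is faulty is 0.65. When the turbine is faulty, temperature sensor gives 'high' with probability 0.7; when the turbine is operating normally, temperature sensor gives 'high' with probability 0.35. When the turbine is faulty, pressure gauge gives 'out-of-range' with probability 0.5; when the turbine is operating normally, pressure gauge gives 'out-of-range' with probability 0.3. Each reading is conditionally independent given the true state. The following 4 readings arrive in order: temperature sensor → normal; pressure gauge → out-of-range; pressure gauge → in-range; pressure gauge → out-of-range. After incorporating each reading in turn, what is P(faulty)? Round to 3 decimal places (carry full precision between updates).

Each posterior becomes the prior for the next update.
After temperature sensor='normal': P(faulty) = 0.3·0.6500 / (0.3·0.6500 + 0.65·0.3500) ≈ 0.4615
After pressure gauge='out-of-range': P(faulty) = 0.5·0.4615 / (0.5·0.4615 + 0.3·0.5385) ≈ 0.5882
After pressure gauge='in-range': P(faulty) = 0.5·0.5882 / (0.5·0.5882 + 0.7·0.4118) ≈ 0.5051
After pressure gauge='out-of-range': P(faulty) = 0.5·0.5051 / (0.5·0.5051 + 0.3·0.4949) ≈ 0.6297

0.630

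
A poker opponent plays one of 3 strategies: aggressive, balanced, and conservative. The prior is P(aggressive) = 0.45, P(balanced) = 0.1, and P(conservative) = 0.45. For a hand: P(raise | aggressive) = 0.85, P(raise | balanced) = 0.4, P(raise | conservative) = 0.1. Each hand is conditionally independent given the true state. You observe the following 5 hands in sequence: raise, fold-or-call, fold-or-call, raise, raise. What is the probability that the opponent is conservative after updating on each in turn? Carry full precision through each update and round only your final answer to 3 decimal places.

After 'raise': normaliser = 0.85·0.4500 + 0.4·0.1000 + 0.1·0.4500; P(aggressive) ≈ 0.8182, P(balanced) ≈ 0.0856, P(conservative) ≈ 0.0963
After 'fold-or-call': normaliser = 0.15·0.8182 + 0.6·0.0856 + 0.9·0.0963; P(aggressive) ≈ 0.4708, P(balanced) ≈ 0.1969, P(conservative) ≈ 0.3323
After 'fold-or-call': normaliser = 0.15·0.4708 + 0.6·0.1969 + 0.9·0.3323; P(aggressive) ≈ 0.1447, P(balanced) ≈ 0.2422, P(conservative) ≈ 0.6131
After 'raise': normaliser = 0.85·0.1447 + 0.4·0.2422 + 0.1·0.6131; P(aggressive) ≈ 0.4375, P(balanced) ≈ 0.3445, P(conservative) ≈ 0.2180
After 'raise': normaliser = 0.85·0.4375 + 0.4·0.3445 + 0.1·0.2180; P(aggressive) ≈ 0.6997, P(balanced) ≈ 0.2593, P(conservative) ≈ 0.0410

0.041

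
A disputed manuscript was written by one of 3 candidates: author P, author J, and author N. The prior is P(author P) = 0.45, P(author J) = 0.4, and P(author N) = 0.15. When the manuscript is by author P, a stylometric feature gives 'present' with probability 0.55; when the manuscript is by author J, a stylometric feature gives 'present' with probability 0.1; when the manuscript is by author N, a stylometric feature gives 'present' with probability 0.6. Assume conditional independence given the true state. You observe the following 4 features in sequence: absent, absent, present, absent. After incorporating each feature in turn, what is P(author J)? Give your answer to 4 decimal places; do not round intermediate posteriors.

Apply Bayes' rule sequentially, carrying P(author J) forward.
After 'absent': normaliser = 0.45·0.4500 + 0.9·0.4000 + 0.4·0.1500; P(author P) ≈ 0.3253, P(author J) ≈ 0.5783, P(author N) ≈ 0.0964
After 'absent': normaliser = 0.45·0.3253 + 0.9·0.5783 + 0.4·0.0964; P(author P) ≈ 0.2075, P(author J) ≈ 0.7378, P(author N) ≈ 0.0547
After 'present': normaliser = 0.55·0.2075 + 0.1·0.7378 + 0.6·0.0547; P(author P) ≈ 0.5171, P(author J) ≈ 0.3343, P(author N) ≈ 0.1486
After 'absent': normaliser = 0.45·0.5171 + 0.9·0.3343 + 0.4·0.1486; P(author P) ≈ 0.3924, P(author J) ≈ 0.5074, P(author N) ≈ 0.1002

0.5074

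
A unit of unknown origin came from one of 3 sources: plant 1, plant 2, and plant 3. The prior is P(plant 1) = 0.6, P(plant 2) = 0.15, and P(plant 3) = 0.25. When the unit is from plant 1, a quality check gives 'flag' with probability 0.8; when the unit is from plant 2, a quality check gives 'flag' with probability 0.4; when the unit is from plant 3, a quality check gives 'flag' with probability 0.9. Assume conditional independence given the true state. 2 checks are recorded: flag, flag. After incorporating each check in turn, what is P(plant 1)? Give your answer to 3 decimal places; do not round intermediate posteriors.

After 'flag': normaliser = 0.8·0.6000 + 0.4·0.1500 + 0.9·0.2500; P(plant 1) ≈ 0.6275, P(plant 2) ≈ 0.0784, P(plant 3) ≈ 0.2941
After 'flag': normaliser = 0.8·0.6275 + 0.4·0.0784 + 0.9·0.2941; P(plant 1) ≈ 0.6290, P(plant 2) ≈ 0.0393, P(plant 3) ≈ 0.3317

0.629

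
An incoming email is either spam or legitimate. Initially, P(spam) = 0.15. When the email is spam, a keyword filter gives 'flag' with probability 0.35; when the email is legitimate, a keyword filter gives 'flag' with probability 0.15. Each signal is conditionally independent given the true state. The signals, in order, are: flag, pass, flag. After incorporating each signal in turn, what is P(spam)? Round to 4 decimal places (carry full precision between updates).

0.4235

After 'flag': P(spam) = 0.35·0.1500 / (0.35·0.1500 + 0.15·0.8500) ≈ 0.2917
After 'pass': P(spam) = 0.65·0.2917 / (0.65·0.2917 + 0.85·0.7083) ≈ 0.2395
After 'flag': P(spam) = 0.35·0.2395 / (0.35·0.2395 + 0.15·0.7605) ≈ 0.4235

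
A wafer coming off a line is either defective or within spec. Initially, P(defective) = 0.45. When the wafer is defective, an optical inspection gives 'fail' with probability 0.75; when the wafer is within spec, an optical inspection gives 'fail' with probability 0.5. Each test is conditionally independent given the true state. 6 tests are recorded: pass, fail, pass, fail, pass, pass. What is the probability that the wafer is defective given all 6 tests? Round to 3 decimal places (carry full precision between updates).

After 'pass': P(defective) = 0.25·0.4500 / (0.25·0.4500 + 0.5·0.5500) ≈ 0.2903
After 'fail': P(defective) = 0.75·0.2903 / (0.75·0.2903 + 0.5·0.7097) ≈ 0.3803
After 'pass': P(defective) = 0.25·0.3803 / (0.25·0.3803 + 0.5·0.6197) ≈ 0.2348
After 'fail': P(defective) = 0.75·0.2348 / (0.75·0.2348 + 0.5·0.7652) ≈ 0.3152
After 'pass': P(defective) = 0.25·0.3152 / (0.25·0.3152 + 0.5·0.6848) ≈ 0.1871
After 'pass': P(defective) = 0.25·0.1871 / (0.25·0.1871 + 0.5·0.8129) ≈ 0.1032

0.103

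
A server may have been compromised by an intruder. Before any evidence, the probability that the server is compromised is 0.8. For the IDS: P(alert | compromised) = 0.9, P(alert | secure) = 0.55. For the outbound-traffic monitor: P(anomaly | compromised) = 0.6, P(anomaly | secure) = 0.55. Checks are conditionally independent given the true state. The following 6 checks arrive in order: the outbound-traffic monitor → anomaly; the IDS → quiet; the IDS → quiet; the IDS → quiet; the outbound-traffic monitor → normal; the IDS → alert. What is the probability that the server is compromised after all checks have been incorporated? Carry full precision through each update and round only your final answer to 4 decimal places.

After the outbound-traffic monitor='anomaly': P(compromised) = 0.6·0.8000 / (0.6·0.8000 + 0.55·0.2000) ≈ 0.8136
After the IDS='quiet': P(compromised) = 0.1·0.8136 / (0.1·0.8136 + 0.45·0.1864) ≈ 0.4923
After the IDS='quiet': P(compromised) = 0.1·0.4923 / (0.1·0.4923 + 0.45·0.5077) ≈ 0.1773
After the IDS='quiet': P(compromised) = 0.1·0.1773 / (0.1·0.1773 + 0.45·0.8227) ≈ 0.0457
After the outbound-traffic monitor='normal': P(compromised) = 0.4·0.0457 / (0.4·0.0457 + 0.45·0.9543) ≈ 0.0408
After the IDS='alert': P(compromised) = 0.9·0.0408 / (0.9·0.0408 + 0.55·0.9592) ≈ 0.0651

0.0651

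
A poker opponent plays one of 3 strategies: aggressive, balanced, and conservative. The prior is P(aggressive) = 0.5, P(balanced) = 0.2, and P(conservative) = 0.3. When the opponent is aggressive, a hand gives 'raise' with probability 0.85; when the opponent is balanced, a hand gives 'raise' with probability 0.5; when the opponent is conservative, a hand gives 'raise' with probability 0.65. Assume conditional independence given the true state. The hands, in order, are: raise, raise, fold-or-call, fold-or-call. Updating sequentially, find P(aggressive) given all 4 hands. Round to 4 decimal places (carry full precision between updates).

After 'raise': normaliser = 0.85·0.5000 + 0.5·0.2000 + 0.65·0.3000; P(aggressive) ≈ 0.5903, P(balanced) ≈ 0.1389, P(conservative) ≈ 0.2708
After 'raise': normaliser = 0.85·0.5903 + 0.5·0.1389 + 0.65·0.2708; P(aggressive) ≈ 0.6715, P(balanced) ≈ 0.0929, P(conservative) ≈ 0.2356
After 'fold-or-call': normaliser = 0.15·0.6715 + 0.5·0.0929 + 0.35·0.2356; P(aggressive) ≈ 0.4386, P(balanced) ≈ 0.2023, P(conservative) ≈ 0.3591
After 'fold-or-call': normaliser = 0.15·0.4386 + 0.5·0.2023 + 0.35·0.3591; P(aggressive) ≈ 0.2248, P(balanced) ≈ 0.3457, P(conservative) ≈ 0.4295

0.2248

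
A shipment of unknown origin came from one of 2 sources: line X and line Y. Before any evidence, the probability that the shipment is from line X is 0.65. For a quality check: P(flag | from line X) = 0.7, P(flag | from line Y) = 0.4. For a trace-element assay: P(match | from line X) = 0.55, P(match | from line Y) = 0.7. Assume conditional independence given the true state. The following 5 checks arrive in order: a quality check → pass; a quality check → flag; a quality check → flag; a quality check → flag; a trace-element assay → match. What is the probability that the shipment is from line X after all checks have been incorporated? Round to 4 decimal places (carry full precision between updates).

After a quality check='pass': P(line X) = 0.3·0.6500 / (0.3·0.6500 + 0.6·0.3500) ≈ 0.4815
After a quality check='flag': P(line X) = 0.7·0.4815 / (0.7·0.4815 + 0.4·0.5185) ≈ 0.6190
After a quality check='flag': P(line X) = 0.7·0.6190 / (0.7·0.6190 + 0.4·0.3810) ≈ 0.7398
After a quality check='flag': P(line X) = 0.7·0.7398 / (0.7·0.7398 + 0.4·0.2602) ≈ 0.8327
After a trace-element assay='match': P(line X) = 0.55·0.8327 / (0.55·0.8327 + 0.7·0.1673) ≈ 0.7963

0.7963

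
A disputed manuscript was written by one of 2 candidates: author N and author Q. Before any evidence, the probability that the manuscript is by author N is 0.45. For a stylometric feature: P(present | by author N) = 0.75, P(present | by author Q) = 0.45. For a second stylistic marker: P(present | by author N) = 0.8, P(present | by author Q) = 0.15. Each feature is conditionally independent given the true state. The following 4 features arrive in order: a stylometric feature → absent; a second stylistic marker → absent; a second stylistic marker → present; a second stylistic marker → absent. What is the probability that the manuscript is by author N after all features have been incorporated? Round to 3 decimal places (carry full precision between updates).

0.099

After a stylometric feature='absent': P(author N) = 0.25·0.4500 / (0.25·0.4500 + 0.55·0.5500) ≈ 0.2711
After a second stylistic marker='absent': P(author N) = 0.2·0.2711 / (0.2·0.2711 + 0.85·0.7289) ≈ 0.0805
After a second stylistic marker='present': P(author N) = 0.8·0.0805 / (0.8·0.0805 + 0.15·0.9195) ≈ 0.3182
After a second stylistic marker='absent': P(author N) = 0.2·0.3182 / (0.2·0.3182 + 0.85·0.6818) ≈ 0.0989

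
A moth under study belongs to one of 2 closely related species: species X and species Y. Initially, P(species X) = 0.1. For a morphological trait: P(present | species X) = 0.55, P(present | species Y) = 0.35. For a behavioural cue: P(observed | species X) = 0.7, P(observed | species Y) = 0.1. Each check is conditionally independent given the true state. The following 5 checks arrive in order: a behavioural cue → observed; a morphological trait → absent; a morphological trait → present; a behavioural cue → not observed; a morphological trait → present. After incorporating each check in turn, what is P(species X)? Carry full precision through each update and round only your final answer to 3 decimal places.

0.307

Apply Bayes' rule sequentially, carrying P(species X) forward.
After a behavioural cue='observed': P(species X) = 0.7·0.1000 / (0.7·0.1000 + 0.1·0.9000) ≈ 0.4375
After a morphological trait='absent': P(species X) = 0.45·0.4375 / (0.45·0.4375 + 0.65·0.5625) ≈ 0.3500
After a morphological trait='present': P(species X) = 0.55·0.3500 / (0.55·0.3500 + 0.35·0.6500) ≈ 0.4583
After a behavioural cue='not observed': P(species X) = 0.3·0.4583 / (0.3·0.4583 + 0.9·0.5417) ≈ 0.2200
After a morphological trait='present': P(species X) = 0.55·0.2200 / (0.55·0.2200 + 0.35·0.7800) ≈ 0.3071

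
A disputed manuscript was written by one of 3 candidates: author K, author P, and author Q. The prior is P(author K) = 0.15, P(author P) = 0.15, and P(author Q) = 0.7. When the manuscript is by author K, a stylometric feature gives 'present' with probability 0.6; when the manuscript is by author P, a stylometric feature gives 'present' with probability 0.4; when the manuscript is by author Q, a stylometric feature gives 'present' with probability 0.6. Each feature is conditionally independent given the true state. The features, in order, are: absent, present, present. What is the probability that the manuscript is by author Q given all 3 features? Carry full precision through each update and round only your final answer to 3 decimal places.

0.737

After 'absent': normaliser = 0.4·0.1500 + 0.6·0.1500 + 0.4·0.7000; P(author K) ≈ 0.1395, P(author P) ≈ 0.2093, P(author Q) ≈ 0.6512
After 'present': normaliser = 0.6·0.1395 + 0.4·0.2093 + 0.6·0.6512; P(author K) ≈ 0.1500, P(author P) ≈ 0.1500, P(author Q) ≈ 0.7000
After 'present': normaliser = 0.6·0.1500 + 0.4·0.1500 + 0.6·0.7000; P(author K) ≈ 0.1579, P(author P) ≈ 0.1053, P(author Q) ≈ 0.7368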